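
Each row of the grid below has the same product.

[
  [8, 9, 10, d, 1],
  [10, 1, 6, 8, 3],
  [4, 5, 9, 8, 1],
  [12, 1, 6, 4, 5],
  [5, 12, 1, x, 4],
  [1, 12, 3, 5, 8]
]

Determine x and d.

Rows 2 and 3 each multiply to 1440, so every row has product 1440.
Row 5: 5×12×1×4 = 240, so the missing entry is 1440 ÷ 240 = 6.
Row 1: 8×9×10×1 = 720, so the missing entry is 1440 ÷ 720 = 2.

x = 6, d = 2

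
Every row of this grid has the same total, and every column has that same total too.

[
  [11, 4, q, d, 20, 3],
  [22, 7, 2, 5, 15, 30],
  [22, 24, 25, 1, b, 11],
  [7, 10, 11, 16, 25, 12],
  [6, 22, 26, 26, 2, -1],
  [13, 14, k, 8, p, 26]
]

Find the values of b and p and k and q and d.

b = -2, p = 21, k = -1, q = 18, d = 25

Rows 2 and 4 both sum to 81, so that's the common total.
The known cells in row 3 total 83, leaving 81 − 83 = -2 for the blank.
The known cells in column 5 total 60, leaving 81 − 60 = 21 for the blank.
The known cells in column 4 total 56, leaving 81 − 56 = 25 for the blank.
The known cells in row 1 total 63, leaving 81 − 63 = 18 for the blank.
The known cells in row 6 total 82, leaving 81 − 82 = -1 for the blank.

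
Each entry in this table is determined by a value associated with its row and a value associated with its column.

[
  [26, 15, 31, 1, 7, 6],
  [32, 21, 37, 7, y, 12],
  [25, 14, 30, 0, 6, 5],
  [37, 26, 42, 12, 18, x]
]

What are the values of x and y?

The difference between any two rows is the same in every column — this is an addition table with the headers hidden.
Row 4 minus row 1 is 12 − 1 = 11, so its entry in column 6 is 6 + 11 = 17.
Row 2 minus row 1 is 7 − 1 = 6, so its entry in column 5 is 7 + 6 = 13.

x = 17, y = 13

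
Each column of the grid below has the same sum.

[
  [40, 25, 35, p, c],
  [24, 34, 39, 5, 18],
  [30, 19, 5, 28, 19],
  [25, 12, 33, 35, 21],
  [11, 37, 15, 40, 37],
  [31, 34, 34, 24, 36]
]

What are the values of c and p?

Columns 2 and 3 both add up to 161, so every column sums to 161.
Column 5: 18 + 19 + 21 + 37 + 36 = 131, so the missing entry is 161 − 131 = 30.
Column 4: 5 + 28 + 35 + 40 + 24 = 132, so the missing entry is 161 − 132 = 29.

c = 30, p = 29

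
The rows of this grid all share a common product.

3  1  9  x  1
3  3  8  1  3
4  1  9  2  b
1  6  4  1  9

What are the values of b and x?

Rows 2 and 4 each multiply to 216, so every row has product 216.
Row 3: 4×1×9×2 = 72, so the missing entry is 216 ÷ 72 = 3.
Row 1: 3×1×9×1 = 27, so the missing entry is 216 ÷ 27 = 8.

b = 3, x = 8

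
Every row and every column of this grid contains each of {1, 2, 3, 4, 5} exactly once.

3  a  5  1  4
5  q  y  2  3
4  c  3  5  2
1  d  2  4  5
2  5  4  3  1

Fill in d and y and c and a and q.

d = 3, y = 1, c = 1, a = 2, q = 4

At (row 1, col 2): row 1 already has {1, 3, 4, 5}, so the value is 2.
For row 2, column 3: column 3 already has {2, 3, 4, 5}; that leaves 1.
Cell (3,2): row 3 already has {2, 3, 4, 5} → 1.
For row 4, column 2: row 4 already has {1, 2, 4, 5}; that leaves 3.
For row 2, column 2: row 2 already has {1, 2, 3, 5}; that leaves 4.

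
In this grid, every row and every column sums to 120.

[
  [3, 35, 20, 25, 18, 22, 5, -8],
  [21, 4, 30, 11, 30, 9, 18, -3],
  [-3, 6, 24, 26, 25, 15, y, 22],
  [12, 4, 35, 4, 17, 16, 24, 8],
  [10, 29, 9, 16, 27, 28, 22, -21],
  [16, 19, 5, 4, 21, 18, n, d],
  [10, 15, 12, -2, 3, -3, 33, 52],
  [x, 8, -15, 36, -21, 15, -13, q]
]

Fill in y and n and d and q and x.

y = 5, n = 26, d = 11, q = 59, x = 51

Column 1: 3 + 21 − 3 + 12 + 10 + 16 + 10 = 69, so its missing entry is 120 − 69 = 51.
Row 8: 51 + 8 − 15 + 36 − 21 + 15 − 13 = 61, so its missing entry is 120 − 61 = 59.
Column 8: -8 − 3 + 22 + 8 − 21 + 52 + 59 = 109, so its missing entry is 120 − 109 = 11.
Row 3: -3 + 6 + 24 + 26 + 25 + 15 + 22 = 115, so its missing entry is 120 − 115 = 5.
Row 6: 16 + 19 + 5 + 4 + 21 + 18 + 11 = 94, so its missing entry is 120 − 94 = 26.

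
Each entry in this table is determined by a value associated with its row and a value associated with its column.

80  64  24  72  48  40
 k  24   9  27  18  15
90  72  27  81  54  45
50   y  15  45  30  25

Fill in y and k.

y = 40, k = 30

Each row is a constant multiple of every other row — this is a multiplication table with the headers hidden.
Row 4 is 45/72 = 5/8 times row 1, so its entry in column 2 is 64 × 5/8 = 40.
Row 2 is 27/72 = 3/8 times row 1, so its entry in column 1 is 80 × 3/8 = 30.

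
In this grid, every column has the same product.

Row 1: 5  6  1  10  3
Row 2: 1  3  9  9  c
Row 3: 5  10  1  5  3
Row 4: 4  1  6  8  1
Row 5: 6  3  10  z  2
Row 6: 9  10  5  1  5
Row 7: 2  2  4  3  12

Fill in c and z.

c = 10, z = 1

Columns 1 and 2 each multiply to 10800, so every column has product 10800.
Column 5: 3×3×1×2×5×12 = 1080, so the missing entry is 10800 ÷ 1080 = 10.
Column 4: 10×9×5×8×1×3 = 10800, so the missing entry is 10800 ÷ 10800 = 1.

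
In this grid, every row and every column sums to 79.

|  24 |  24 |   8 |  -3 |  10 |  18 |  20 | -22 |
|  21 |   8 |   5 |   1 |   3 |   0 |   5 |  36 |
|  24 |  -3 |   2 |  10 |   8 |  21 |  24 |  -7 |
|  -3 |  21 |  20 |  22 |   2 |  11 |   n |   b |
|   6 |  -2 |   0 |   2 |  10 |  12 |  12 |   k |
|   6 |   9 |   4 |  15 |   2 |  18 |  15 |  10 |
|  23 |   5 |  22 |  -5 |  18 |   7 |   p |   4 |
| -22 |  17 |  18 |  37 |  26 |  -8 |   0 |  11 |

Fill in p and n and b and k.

Row 7: 23 + 5 + 22 − 5 + 18 + 7 + 4 = 74, so its missing entry is 79 − 74 = 5.
Row 5: 6 − 2 + 0 + 2 + 10 + 12 + 12 = 40, so its missing entry is 79 − 40 = 39.
Column 8: -22 + 36 − 7 + 39 + 10 + 4 + 11 = 71, so its missing entry is 79 − 71 = 8.
Row 4: -3 + 21 + 20 + 22 + 2 + 11 + 8 = 81, so its missing entry is 79 − 81 = -2.

p = 5, n = -2, b = 8, k = 39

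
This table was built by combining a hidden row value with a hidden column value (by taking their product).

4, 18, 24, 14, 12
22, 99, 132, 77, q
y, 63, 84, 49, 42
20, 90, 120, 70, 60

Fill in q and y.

q = 66, y = 14

Each row is a constant multiple of every other row — this is a multiplication table with the headers hidden.
Row 2 is 99/18 = 11/2 times row 1, so its entry in column 5 is 12 × 11/2 = 66.
Row 3 is 63/18 = 7/2 times row 1, so its entry in column 1 is 4 × 7/2 = 14.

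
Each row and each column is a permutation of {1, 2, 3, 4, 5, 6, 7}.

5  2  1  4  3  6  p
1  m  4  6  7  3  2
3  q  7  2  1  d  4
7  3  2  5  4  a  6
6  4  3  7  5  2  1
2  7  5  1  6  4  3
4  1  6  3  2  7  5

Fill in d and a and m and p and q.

Cell (2,2): row 2 already has {1, 2, 3, 4, 6, 7} → 5.
Cell (3,2): column 2 already has {1, 2, 3, 4, 5, 7} → 6.
At (row 1, col 7): row 1 already has {1, 2, 3, 4, 5, 6}, so the value is 7.
At (row 3, col 6): row 3 already has {1, 2, 3, 4, 6, 7}, so the value is 5.
At (row 4, col 6): row 4 already has {2, 3, 4, 5, 6, 7}, so the value is 1.

d = 5, a = 1, m = 5, p = 7, q = 6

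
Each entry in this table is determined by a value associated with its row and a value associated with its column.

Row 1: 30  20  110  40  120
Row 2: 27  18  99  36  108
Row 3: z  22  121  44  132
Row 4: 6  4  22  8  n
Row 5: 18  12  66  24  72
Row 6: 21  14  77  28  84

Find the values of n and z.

n = 24, z = 33

Each row is a constant multiple of every other row — this is a multiplication table with the headers hidden.
Row 4 is 22/110 = 1/5 times row 1, so its entry in column 5 is 120 × 1/5 = 24.
Row 3 is 121/110 = 11/10 times row 1, so its entry in column 1 is 30 × 11/10 = 33.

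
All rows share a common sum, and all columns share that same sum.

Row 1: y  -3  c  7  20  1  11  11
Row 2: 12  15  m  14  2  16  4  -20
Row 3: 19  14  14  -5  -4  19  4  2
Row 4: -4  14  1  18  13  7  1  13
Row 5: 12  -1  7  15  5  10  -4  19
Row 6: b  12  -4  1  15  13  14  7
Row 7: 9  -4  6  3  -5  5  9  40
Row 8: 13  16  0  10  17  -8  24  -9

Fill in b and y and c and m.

b = 5, y = -3, c = 19, m = 20

Rows 3 and 4 both sum to 63, so that's the common total.
Row 2 has 12 + 15 + 14 + 2 + 16 + 4 − 20 = 43; the blank must be 63 − 43 = 20.
Column 3 has 20 + 14 + 1 + 7 − 4 + 6 + 0 = 44; the blank must be 63 − 44 = 19.
Row 6 has 12 − 4 + 1 + 15 + 13 + 14 + 7 = 58; the blank must be 63 − 58 = 5.
Row 1 has -3 + 19 + 7 + 20 + 1 + 11 + 11 = 66; the blank must be 63 − 66 = -3.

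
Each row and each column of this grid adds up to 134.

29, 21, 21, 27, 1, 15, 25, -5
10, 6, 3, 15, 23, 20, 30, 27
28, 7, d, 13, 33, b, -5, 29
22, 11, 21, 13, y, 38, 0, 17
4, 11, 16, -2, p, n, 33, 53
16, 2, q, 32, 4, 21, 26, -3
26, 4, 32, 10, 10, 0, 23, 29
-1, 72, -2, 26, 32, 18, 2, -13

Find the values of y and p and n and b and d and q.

y = 12, p = 19, n = 0, b = 22, d = 7, q = 36

The known cells in row 4 total 122, leaving 134 − 122 = 12 for the blank.
The known cells in column 5 total 115, leaving 134 − 115 = 19 for the blank.
The known cells in row 5 total 134, leaving 134 − 134 = 0 for the blank.
The known cells in column 6 total 112, leaving 134 − 112 = 22 for the blank.
The known cells in row 3 total 127, leaving 134 − 127 = 7 for the blank.
The known cells in row 6 total 98, leaving 134 − 98 = 36 for the blank.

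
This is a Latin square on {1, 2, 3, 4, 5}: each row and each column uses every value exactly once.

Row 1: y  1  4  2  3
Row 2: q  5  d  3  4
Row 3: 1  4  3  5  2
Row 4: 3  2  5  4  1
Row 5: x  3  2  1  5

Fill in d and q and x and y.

For row 2, column 3: column 3 already has {2, 3, 4, 5}; that leaves 1.
For row 2, column 1: row 2 already has {1, 3, 4, 5}; that leaves 2.
At (row 5, col 1): row 5 already has {1, 2, 3, 5}, so the value is 4.
Cell (1,1): row 1 already has {1, 2, 3, 4} → 5.

d = 1, q = 2, x = 4, y = 5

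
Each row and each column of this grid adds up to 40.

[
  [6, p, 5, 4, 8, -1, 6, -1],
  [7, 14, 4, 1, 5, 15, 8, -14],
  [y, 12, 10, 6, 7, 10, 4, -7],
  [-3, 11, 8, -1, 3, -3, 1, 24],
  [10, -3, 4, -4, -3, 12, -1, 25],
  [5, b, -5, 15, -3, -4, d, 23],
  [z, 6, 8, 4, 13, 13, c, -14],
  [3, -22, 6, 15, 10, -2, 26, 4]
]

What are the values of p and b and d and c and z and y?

The known cells in row 1 total 27, leaving 40 − 27 = 13 for the blank.
The known cells in row 3 total 42, leaving 40 − 42 = -2 for the blank.
The known cells in column 2 total 31, leaving 40 − 31 = 9 for the blank.
The known cells in row 6 total 40, leaving 40 − 40 = 0 for the blank.
The known cells in column 1 total 26, leaving 40 − 26 = 14 for the blank.
The known cells in row 7 total 44, leaving 40 − 44 = -4 for the blank.

p = 13, b = 9, d = 0, c = -4, z = 14, y = -2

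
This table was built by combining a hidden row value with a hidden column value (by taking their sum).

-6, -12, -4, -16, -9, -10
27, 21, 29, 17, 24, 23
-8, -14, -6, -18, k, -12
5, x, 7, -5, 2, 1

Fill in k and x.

k = -11, x = -1

The difference between any two rows is the same in every column — this is an addition table with the headers hidden.
Row 3 minus row 1 is -6 − (-4) = -2, so its entry in column 5 is -9 + (-2) = -11.
Row 4 minus row 1 is 7 − (-4) = 11, so its entry in column 2 is -12 + 11 = -1.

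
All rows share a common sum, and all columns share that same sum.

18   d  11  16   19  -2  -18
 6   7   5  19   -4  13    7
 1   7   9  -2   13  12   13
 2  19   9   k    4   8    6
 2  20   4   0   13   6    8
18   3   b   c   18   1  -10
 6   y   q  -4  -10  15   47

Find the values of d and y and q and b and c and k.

Rows 2 and 3 both sum to 53, so that's the common total.
Row 1: 18 + 11 + 16 + 19 − 2 − 18 = 44, so its missing entry is 53 − 44 = 9.
Column 2: 9 + 7 + 7 + 19 + 20 + 3 = 65, so its missing entry is 53 − 65 = -12.
Row 7: 6 − 12 − 4 − 10 + 15 + 47 = 42, so its missing entry is 53 − 42 = 11.
Row 4: 2 + 19 + 9 + 4 + 8 + 6 = 48, so its missing entry is 53 − 48 = 5.
Column 4: 16 + 19 − 2 + 5 + 0 − 4 = 34, so its missing entry is 53 − 34 = 19.
Row 6: 18 + 3 + 19 + 18 + 1 − 10 = 49, so its missing entry is 53 − 49 = 4.

d = 9, y = -12, q = 11, b = 4, c = 19, k = 5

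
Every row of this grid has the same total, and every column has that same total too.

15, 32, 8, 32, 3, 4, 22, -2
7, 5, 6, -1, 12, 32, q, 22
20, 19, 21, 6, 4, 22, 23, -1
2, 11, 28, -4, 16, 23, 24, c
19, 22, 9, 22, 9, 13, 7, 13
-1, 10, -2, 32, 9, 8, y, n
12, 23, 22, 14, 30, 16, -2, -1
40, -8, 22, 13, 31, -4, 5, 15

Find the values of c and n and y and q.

Rows 1 and 3 both sum to 114, so that's the common total.
Row 4: 2 + 11 + 28 − 4 + 16 + 23 + 24 = 100, so its missing entry is 114 − 100 = 14.
Row 2: 7 + 5 + 6 − 1 + 12 + 32 + 22 = 83, so its missing entry is 114 − 83 = 31.
Column 7: 22 + 31 + 23 + 24 + 7 − 2 + 5 = 110, so its missing entry is 114 − 110 = 4.
Row 6: -1 + 10 − 2 + 32 + 9 + 8 + 4 = 60, so its missing entry is 114 − 60 = 54.

c = 14, n = 54, y = 4, q = 31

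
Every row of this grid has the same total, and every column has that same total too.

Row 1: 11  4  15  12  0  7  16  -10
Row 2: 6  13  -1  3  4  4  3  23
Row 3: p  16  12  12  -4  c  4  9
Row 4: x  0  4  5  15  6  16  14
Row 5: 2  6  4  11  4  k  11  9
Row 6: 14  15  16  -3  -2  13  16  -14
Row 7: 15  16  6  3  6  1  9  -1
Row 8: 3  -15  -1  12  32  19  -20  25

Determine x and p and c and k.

Rows 1 and 2 both sum to 55, so that's the common total.
The known cells in row 5 total 47, leaving 55 − 47 = 8 for the blank.
The known cells in column 6 total 58, leaving 55 − 58 = -3 for the blank.
The known cells in row 3 total 46, leaving 55 − 46 = 9 for the blank.
The known cells in row 4 total 60, leaving 55 − 60 = -5 for the blank.

x = -5, p = 9, c = -3, k = 8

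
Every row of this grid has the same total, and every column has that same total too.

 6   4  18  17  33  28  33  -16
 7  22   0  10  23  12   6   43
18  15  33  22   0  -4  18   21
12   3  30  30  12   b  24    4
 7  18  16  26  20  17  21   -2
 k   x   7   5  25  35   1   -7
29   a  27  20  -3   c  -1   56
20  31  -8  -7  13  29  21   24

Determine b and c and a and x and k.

Rows 1 and 2 both sum to 123, so that's the common total.
Column 1 has 6 + 7 + 18 + 12 + 7 + 29 + 20 = 99; the blank must be 123 − 99 = 24.
Row 6 has 24 + 7 + 5 + 25 + 35 + 1 − 7 = 90; the blank must be 123 − 90 = 33.
Column 2 has 4 + 22 + 15 + 3 + 18 + 33 + 31 = 126; the blank must be 123 − 126 = -3.
Row 7 has 29 − 3 + 27 + 20 − 3 − 1 + 56 = 125; the blank must be 123 − 125 = -2.
Row 4 has 12 + 3 + 30 + 30 + 12 + 24 + 4 = 115; the blank must be 123 − 115 = 8.

b = 8, c = -2, a = -3, x = 33, k = 24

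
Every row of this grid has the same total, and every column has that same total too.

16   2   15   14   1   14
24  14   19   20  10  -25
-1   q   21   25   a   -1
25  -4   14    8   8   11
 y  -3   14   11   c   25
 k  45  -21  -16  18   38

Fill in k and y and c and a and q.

k = -2, y = 0, c = 15, a = 10, q = 8

Rows 1 and 2 both sum to 62, so that's the common total.
The known cells in column 2 total 54, leaving 62 − 54 = 8 for the blank.
The known cells in row 3 total 52, leaving 62 − 52 = 10 for the blank.
The known cells in column 5 total 47, leaving 62 − 47 = 15 for the blank.
The known cells in row 5 total 62, leaving 62 − 62 = 0 for the blank.
The known cells in row 6 total 64, leaving 62 − 64 = -2 for the blank.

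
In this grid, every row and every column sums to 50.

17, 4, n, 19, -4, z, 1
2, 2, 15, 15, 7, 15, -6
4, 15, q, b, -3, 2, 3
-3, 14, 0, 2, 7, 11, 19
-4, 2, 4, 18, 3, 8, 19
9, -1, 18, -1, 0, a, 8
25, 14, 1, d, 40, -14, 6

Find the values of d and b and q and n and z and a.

d = -22, b = 19, q = 10, n = 2, z = 11, a = 17

The known cells in row 6 total 33, leaving 50 − 33 = 17 for the blank.
The known cells in column 6 total 39, leaving 50 − 39 = 11 for the blank.
The known cells in row 1 total 48, leaving 50 − 48 = 2 for the blank.
The known cells in column 3 total 40, leaving 50 − 40 = 10 for the blank.
The known cells in row 3 total 31, leaving 50 − 31 = 19 for the blank.
The known cells in row 7 total 72, leaving 50 − 72 = -22 for the blank.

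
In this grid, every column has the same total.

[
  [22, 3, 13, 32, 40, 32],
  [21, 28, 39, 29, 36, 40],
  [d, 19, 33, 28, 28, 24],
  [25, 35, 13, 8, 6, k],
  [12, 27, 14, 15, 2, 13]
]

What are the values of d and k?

d = 32, k = 3

Columns 3 and 4 both add up to 112, so every column sums to 112.
Column 1: 22 + 21 + 25 + 12 = 80, so the missing entry is 112 − 80 = 32.
Column 6: 32 + 40 + 24 + 13 = 109, so the missing entry is 112 − 109 = 3.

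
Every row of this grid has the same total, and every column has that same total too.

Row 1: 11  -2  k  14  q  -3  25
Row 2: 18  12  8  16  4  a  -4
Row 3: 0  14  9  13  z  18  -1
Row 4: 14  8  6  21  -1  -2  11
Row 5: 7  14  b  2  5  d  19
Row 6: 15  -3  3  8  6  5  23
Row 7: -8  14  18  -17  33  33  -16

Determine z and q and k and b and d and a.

Rows 4 and 6 both sum to 57, so that's the common total.
The known cells in row 3 total 53, leaving 57 − 53 = 4 for the blank.
The known cells in column 5 total 51, leaving 57 − 51 = 6 for the blank.
The known cells in row 2 total 54, leaving 57 − 54 = 3 for the blank.
The known cells in column 6 total 54, leaving 57 − 54 = 3 for the blank.
The known cells in row 5 total 50, leaving 57 − 50 = 7 for the blank.
The known cells in row 1 total 51, leaving 57 − 51 = 6 for the blank.

z = 4, q = 6, k = 6, b = 7, d = 3, a = 3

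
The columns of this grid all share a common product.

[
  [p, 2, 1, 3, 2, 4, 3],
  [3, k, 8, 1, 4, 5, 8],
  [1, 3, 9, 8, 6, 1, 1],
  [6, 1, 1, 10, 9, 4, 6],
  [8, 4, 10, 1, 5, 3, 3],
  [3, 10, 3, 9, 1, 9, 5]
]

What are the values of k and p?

k = 9, p = 5

Columns 3 and 7 each multiply to 2160, so every column has product 2160.
Column 2: 2×3×1×4×10 = 240, so the missing entry is 2160 ÷ 240 = 9.
Column 1: 3×1×6×8×3 = 432, so the missing entry is 2160 ÷ 432 = 5.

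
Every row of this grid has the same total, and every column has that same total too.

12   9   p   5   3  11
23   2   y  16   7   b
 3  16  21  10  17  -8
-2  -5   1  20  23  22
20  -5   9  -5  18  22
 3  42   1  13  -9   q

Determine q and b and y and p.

q = 9, b = 3, y = 8, p = 19

Rows 3 and 4 both sum to 59, so that's the common total.
Row 1 has 12 + 9 + 5 + 3 + 11 = 40; the blank must be 59 − 40 = 19.
Column 3 has 19 + 21 + 1 + 9 + 1 = 51; the blank must be 59 − 51 = 8.
Row 6 has 3 + 42 + 1 + 13 − 9 = 50; the blank must be 59 − 50 = 9.
Row 2 has 23 + 2 + 8 + 16 + 7 = 56; the blank must be 59 − 56 = 3.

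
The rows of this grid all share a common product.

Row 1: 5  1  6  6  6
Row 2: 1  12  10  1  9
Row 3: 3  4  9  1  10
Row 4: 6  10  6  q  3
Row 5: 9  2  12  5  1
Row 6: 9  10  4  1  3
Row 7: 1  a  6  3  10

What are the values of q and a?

Rows 5 and 6 each multiply to 1080, so every row has product 1080.
Row 4: 6×10×6×3 = 1080, so the missing entry is 1080 ÷ 1080 = 1.
Row 7: 1×6×3×10 = 180, so the missing entry is 1080 ÷ 180 = 6.

q = 1, a = 6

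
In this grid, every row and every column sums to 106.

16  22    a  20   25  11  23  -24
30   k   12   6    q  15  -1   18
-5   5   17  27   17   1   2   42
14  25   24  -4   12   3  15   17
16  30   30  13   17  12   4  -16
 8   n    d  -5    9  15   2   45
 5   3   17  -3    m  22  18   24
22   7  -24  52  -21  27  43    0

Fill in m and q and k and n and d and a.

m = 20, q = 27, k = -1, n = 15, d = 17, a = 13

Row 7 has 5 + 3 + 17 − 3 + 22 + 18 + 24 = 86; the blank must be 106 − 86 = 20.
Column 5 has 25 + 17 + 12 + 17 + 9 + 20 − 21 = 79; the blank must be 106 − 79 = 27.
Row 2 has 30 + 12 + 6 + 27 + 15 − 1 + 18 = 107; the blank must be 106 − 107 = -1.
Column 2 has 22 − 1 + 5 + 25 + 30 + 3 + 7 = 91; the blank must be 106 − 91 = 15.
Row 1 has 16 + 22 + 20 + 25 + 11 + 23 − 24 = 93; the blank must be 106 − 93 = 13.
Row 6 has 8 + 15 − 5 + 9 + 15 + 2 + 45 = 89; the blank must be 106 − 89 = 17.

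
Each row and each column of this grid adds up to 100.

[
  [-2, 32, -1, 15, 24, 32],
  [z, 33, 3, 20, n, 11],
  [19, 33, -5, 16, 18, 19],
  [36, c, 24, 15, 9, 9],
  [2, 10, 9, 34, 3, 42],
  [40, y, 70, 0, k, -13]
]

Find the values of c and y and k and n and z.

The known cells in row 4 total 93, leaving 100 − 93 = 7 for the blank.
The known cells in column 2 total 115, leaving 100 − 115 = -15 for the blank.
The known cells in row 6 total 82, leaving 100 − 82 = 18 for the blank.
The known cells in column 5 total 72, leaving 100 − 72 = 28 for the blank.
The known cells in row 2 total 95, leaving 100 − 95 = 5 for the blank.

c = 7, y = -15, k = 18, n = 28, z = 5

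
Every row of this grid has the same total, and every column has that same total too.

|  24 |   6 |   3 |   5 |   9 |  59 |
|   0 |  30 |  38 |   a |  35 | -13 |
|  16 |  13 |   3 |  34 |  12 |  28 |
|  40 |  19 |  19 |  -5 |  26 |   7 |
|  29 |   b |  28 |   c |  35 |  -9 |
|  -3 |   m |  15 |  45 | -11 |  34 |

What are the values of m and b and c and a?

Rows 1 and 3 both sum to 106, so that's the common total.
Row 2 has 0 + 30 + 38 + 35 − 13 = 90; the blank must be 106 − 90 = 16.
Row 6 has -3 + 15 + 45 − 11 + 34 = 80; the blank must be 106 − 80 = 26.
Column 2 has 6 + 30 + 13 + 19 + 26 = 94; the blank must be 106 − 94 = 12.
Row 5 has 29 + 12 + 28 + 35 − 9 = 95; the blank must be 106 − 95 = 11.

m = 26, b = 12, c = 11, a = 16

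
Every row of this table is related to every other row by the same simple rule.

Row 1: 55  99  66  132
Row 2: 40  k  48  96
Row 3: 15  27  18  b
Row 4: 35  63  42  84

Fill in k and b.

Each row is a constant multiple of every other row — this is a multiplication table with the headers hidden.
Row 2 is 40/55 = 8/11 times row 1, so its entry in column 2 is 99 × 8/11 = 72.
Row 3 is 15/55 = 3/11 times row 1, so its entry in column 4 is 132 × 3/11 = 36.

k = 72, b = 36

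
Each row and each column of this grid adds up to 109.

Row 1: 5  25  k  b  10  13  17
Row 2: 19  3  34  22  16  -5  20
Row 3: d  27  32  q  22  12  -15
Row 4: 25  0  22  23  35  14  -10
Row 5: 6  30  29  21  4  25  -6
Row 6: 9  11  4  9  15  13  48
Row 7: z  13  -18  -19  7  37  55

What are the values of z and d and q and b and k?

The known cells in column 3 total 103, leaving 109 − 103 = 6 for the blank.
The known cells in row 1 total 76, leaving 109 − 76 = 33 for the blank.
The known cells in column 4 total 89, leaving 109 − 89 = 20 for the blank.
The known cells in row 3 total 98, leaving 109 − 98 = 11 for the blank.
The known cells in row 7 total 75, leaving 109 − 75 = 34 for the blank.

z = 34, d = 11, q = 20, b = 33, k = 6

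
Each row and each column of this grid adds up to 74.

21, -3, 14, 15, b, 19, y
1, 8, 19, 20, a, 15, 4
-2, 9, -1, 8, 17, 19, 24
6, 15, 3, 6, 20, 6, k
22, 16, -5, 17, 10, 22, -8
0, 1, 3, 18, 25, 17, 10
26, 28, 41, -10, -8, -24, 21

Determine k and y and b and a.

Row 2 has 1 + 8 + 19 + 20 + 15 + 4 = 67; the blank must be 74 − 67 = 7.
Column 5 has 7 + 17 + 20 + 10 + 25 − 8 = 71; the blank must be 74 − 71 = 3.
Row 1 has 21 − 3 + 14 + 15 + 3 + 19 = 69; the blank must be 74 − 69 = 5.
Row 4 has 6 + 15 + 3 + 6 + 20 + 6 = 56; the blank must be 74 − 56 = 18.

k = 18, y = 5, b = 3, a = 7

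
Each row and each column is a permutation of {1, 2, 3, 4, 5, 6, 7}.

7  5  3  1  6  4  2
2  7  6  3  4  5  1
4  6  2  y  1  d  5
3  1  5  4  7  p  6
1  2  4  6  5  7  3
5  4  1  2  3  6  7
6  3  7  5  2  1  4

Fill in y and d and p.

Cell (3,4): column 4 already has {1, 2, 3, 4, 5, 6} → 7.
For row 3, column 6: row 3 already has {1, 2, 4, 5, 6, 7}; that leaves 3.
For row 4, column 6: row 4 already has {1, 3, 4, 5, 6, 7}; that leaves 2.

y = 7, d = 3, p = 2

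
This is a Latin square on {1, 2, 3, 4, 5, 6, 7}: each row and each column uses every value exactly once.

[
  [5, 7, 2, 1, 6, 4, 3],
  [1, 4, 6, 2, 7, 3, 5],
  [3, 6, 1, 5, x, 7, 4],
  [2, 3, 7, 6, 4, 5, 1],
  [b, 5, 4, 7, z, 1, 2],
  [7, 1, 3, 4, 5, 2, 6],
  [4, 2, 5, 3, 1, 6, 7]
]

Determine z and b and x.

z = 3, b = 6, x = 2

For row 3, column 5: row 3 already has {1, 3, 4, 5, 6, 7}; that leaves 2.
For row 5, column 5: column 5 already has {1, 2, 4, 5, 6, 7}; that leaves 3.
Cell (5,1): row 5 already has {1, 2, 3, 4, 5, 7} → 6.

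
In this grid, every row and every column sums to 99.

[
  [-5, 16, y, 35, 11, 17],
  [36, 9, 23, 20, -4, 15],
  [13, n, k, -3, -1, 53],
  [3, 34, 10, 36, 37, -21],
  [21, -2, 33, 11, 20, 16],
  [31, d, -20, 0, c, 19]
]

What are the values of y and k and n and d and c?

The known cells in column 5 total 63, leaving 99 − 63 = 36 for the blank.
The known cells in row 6 total 66, leaving 99 − 66 = 33 for the blank.
The known cells in column 2 total 90, leaving 99 − 90 = 9 for the blank.
The known cells in row 1 total 74, leaving 99 − 74 = 25 for the blank.
The known cells in row 3 total 71, leaving 99 − 71 = 28 for the blank.

y = 25, k = 28, n = 9, d = 33, c = 36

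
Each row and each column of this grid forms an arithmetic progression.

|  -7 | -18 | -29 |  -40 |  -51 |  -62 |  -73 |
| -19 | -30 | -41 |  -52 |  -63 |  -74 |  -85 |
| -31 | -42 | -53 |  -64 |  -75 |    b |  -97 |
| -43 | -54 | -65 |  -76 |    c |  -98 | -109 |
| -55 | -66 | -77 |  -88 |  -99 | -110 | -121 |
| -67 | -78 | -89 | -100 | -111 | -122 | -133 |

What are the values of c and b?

c = -87, b = -86

Along each row the entries change by -11 per step; down each column they change by -12.
Row 4: from -43 at column 1, stepping by -11 to column 5 gives -87.
Row 3: from -31 at column 1, stepping by -11 to column 6 gives -86.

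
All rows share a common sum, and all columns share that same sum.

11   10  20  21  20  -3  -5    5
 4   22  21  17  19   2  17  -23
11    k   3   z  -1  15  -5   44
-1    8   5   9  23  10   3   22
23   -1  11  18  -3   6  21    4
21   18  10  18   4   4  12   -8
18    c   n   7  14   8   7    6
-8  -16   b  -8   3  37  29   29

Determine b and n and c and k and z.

Rows 1 and 2 both sum to 79, so that's the common total.
The known cells in column 4 total 82, leaving 79 − 82 = -3 for the blank.
The known cells in row 3 total 64, leaving 79 − 64 = 15 for the blank.
The known cells in column 2 total 56, leaving 79 − 56 = 23 for the blank.
The known cells in row 7 total 83, leaving 79 − 83 = -4 for the blank.
The known cells in row 8 total 66, leaving 79 − 66 = 13 for the blank.

b = 13, n = -4, c = 23, k = 15, z = -3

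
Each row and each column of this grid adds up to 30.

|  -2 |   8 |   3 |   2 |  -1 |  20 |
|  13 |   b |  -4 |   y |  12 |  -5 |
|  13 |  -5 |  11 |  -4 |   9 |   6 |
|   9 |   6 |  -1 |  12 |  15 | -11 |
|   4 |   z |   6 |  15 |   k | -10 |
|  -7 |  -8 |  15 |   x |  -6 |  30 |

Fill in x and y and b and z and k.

The known cells in column 5 total 29, leaving 30 − 29 = 1 for the blank.
The known cells in row 5 total 16, leaving 30 − 16 = 14 for the blank.
The known cells in column 2 total 15, leaving 30 − 15 = 15 for the blank.
The known cells in row 6 total 24, leaving 30 − 24 = 6 for the blank.
The known cells in row 2 total 31, leaving 30 − 31 = -1 for the blank.

x = 6, y = -1, b = 15, z = 14, k = 1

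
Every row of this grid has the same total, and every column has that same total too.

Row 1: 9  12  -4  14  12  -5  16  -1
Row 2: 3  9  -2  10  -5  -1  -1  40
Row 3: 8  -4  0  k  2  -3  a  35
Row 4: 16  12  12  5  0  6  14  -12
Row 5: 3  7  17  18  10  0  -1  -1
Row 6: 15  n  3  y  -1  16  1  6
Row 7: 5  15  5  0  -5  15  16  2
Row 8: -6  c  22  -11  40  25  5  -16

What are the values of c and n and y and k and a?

c = -6, n = 8, y = 5, k = 12, a = 3

Rows 1 and 2 both sum to 53, so that's the common total.
Row 8 has -6 + 22 − 11 + 40 + 25 + 5 − 16 = 59; the blank must be 53 − 59 = -6.
Column 2 has 12 + 9 − 4 + 12 + 7 + 15 − 6 = 45; the blank must be 53 − 45 = 8.
Column 7 has 16 − 1 + 14 − 1 + 1 + 16 + 5 = 50; the blank must be 53 − 50 = 3.
Row 3 has 8 − 4 + 0 + 2 − 3 + 3 + 35 = 41; the blank must be 53 − 41 = 12.
Row 6 has 15 + 8 + 3 − 1 + 16 + 1 + 6 = 48; the blank must be 53 − 48 = 5.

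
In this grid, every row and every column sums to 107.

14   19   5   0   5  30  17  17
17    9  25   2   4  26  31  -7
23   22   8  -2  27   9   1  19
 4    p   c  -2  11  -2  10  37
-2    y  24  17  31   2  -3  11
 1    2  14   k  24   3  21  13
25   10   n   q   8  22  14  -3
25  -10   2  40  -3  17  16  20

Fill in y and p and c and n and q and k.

The known cells in row 6 total 78, leaving 107 − 78 = 29 for the blank.
The known cells in column 4 total 84, leaving 107 − 84 = 23 for the blank.
The known cells in row 7 total 99, leaving 107 − 99 = 8 for the blank.
The known cells in column 3 total 86, leaving 107 − 86 = 21 for the blank.
The known cells in row 4 total 79, leaving 107 − 79 = 28 for the blank.
The known cells in row 5 total 80, leaving 107 − 80 = 27 for the blank.

y = 27, p = 28, c = 21, n = 8, q = 23, k = 29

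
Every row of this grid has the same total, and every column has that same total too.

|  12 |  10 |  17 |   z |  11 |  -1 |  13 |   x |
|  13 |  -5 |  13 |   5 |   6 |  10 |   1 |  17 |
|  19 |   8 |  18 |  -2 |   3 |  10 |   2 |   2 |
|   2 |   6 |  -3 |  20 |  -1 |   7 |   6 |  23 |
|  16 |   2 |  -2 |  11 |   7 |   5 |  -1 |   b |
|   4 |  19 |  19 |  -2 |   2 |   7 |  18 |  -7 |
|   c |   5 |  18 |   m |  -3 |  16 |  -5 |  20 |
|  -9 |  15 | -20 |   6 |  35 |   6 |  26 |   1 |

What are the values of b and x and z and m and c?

b = 22, x = -18, z = 16, m = 6, c = 3

Rows 2 and 3 both sum to 60, so that's the common total.
The known cells in column 1 total 57, leaving 60 − 57 = 3 for the blank.
The known cells in row 7 total 54, leaving 60 − 54 = 6 for the blank.
The known cells in column 4 total 44, leaving 60 − 44 = 16 for the blank.
The known cells in row 1 total 78, leaving 60 − 78 = -18 for the blank.
The known cells in row 5 total 38, leaving 60 − 38 = 22 for the blank.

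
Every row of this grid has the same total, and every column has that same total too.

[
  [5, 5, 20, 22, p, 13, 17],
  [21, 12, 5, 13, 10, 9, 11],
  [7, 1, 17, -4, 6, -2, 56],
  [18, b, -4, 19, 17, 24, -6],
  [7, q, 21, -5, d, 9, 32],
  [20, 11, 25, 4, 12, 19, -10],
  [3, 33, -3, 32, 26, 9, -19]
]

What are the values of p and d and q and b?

Rows 2 and 3 both sum to 81, so that's the common total.
Row 1: 5 + 5 + 20 + 22 + 13 + 17 = 82, so its missing entry is 81 − 82 = -1.
Column 5: -1 + 10 + 6 + 17 + 12 + 26 = 70, so its missing entry is 81 − 70 = 11.
Row 4: 18 − 4 + 19 + 17 + 24 − 6 = 68, so its missing entry is 81 − 68 = 13.
Row 5: 7 + 21 − 5 + 11 + 9 + 32 = 75, so its missing entry is 81 − 75 = 6.

p = -1, d = 11, q = 6, b = 13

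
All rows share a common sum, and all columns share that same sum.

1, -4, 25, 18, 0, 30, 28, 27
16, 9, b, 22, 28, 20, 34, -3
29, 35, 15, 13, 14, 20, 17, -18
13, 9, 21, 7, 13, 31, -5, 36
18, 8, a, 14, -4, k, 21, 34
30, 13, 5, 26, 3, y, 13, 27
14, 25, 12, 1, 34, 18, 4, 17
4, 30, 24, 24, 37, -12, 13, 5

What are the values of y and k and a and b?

Rows 1 and 3 both sum to 125, so that's the common total.
Row 2 has 16 + 9 + 22 + 28 + 20 + 34 − 3 = 126; the blank must be 125 − 126 = -1.
Row 6 has 30 + 13 + 5 + 26 + 3 + 13 + 27 = 117; the blank must be 125 − 117 = 8.
Column 6 has 30 + 20 + 20 + 31 + 8 + 18 − 12 = 115; the blank must be 125 − 115 = 10.
Row 5 has 18 + 8 + 14 − 4 + 10 + 21 + 34 = 101; the blank must be 125 − 101 = 24.

y = 8, k = 10, a = 24, b = -1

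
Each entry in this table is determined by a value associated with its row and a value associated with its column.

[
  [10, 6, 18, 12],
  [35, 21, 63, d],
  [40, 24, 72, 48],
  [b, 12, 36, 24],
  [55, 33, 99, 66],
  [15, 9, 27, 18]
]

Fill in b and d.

b = 20, d = 42

Each row is a constant multiple of every other row — this is a multiplication table with the headers hidden.
Row 4 is 12/6 = 2/1 times row 1, so its entry in column 1 is 10 × 2/1 = 20.
Row 2 is 21/6 = 7/2 times row 1, so its entry in column 4 is 12 × 7/2 = 42.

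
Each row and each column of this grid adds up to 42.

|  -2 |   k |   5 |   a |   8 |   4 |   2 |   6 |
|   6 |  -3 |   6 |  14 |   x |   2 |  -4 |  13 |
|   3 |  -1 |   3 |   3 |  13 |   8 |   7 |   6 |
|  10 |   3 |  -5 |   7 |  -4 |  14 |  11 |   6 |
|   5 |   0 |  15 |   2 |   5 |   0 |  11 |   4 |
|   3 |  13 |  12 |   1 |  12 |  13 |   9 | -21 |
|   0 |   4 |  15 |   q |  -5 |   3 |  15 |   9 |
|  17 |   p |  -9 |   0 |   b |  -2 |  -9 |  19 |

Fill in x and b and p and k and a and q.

x = 8, b = 5, p = 21, k = 5, a = 14, q = 1

Row 2 has 6 − 3 + 6 + 14 + 2 − 4 + 13 = 34; the blank must be 42 − 34 = 8.
Column 5 has 8 + 8 + 13 − 4 + 5 + 12 − 5 = 37; the blank must be 42 − 37 = 5.
Row 8 has 17 − 9 + 0 + 5 − 2 − 9 + 19 = 21; the blank must be 42 − 21 = 21.
Column 2 has -3 − 1 + 3 + 0 + 13 + 4 + 21 = 37; the blank must be 42 − 37 = 5.
Row 1 has -2 + 5 + 5 + 8 + 4 + 2 + 6 = 28; the blank must be 42 − 28 = 14.
Row 7 has 0 + 4 + 15 − 5 + 3 + 15 + 9 = 41; the blank must be 42 − 41 = 1.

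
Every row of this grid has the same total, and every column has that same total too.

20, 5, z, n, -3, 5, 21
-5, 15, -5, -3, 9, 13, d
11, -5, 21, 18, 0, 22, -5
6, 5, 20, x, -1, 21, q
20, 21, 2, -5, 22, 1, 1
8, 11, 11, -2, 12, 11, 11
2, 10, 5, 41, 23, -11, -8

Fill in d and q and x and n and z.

d = 38, q = 4, x = 7, n = 6, z = 8

Rows 3 and 5 both sum to 62, so that's the common total.
The known cells in column 3 total 54, leaving 62 − 54 = 8 for the blank.
The known cells in row 1 total 56, leaving 62 − 56 = 6 for the blank.
The known cells in column 4 total 55, leaving 62 − 55 = 7 for the blank.
The known cells in row 4 total 58, leaving 62 − 58 = 4 for the blank.
The known cells in row 2 total 24, leaving 62 − 24 = 38 for the blank.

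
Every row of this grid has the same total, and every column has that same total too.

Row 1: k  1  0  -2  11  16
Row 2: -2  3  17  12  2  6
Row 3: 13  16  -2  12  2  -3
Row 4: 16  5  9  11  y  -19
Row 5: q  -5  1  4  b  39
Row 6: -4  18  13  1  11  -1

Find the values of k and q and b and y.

k = 12, q = 3, b = -4, y = 16

Rows 2 and 3 both sum to 38, so that's the common total.
Row 4: 16 + 5 + 9 + 11 − 19 = 22, so its missing entry is 38 − 22 = 16.
Column 5: 11 + 2 + 2 + 16 + 11 = 42, so its missing entry is 38 − 42 = -4.
Row 5: -5 + 1 + 4 − 4 + 39 = 35, so its missing entry is 38 − 35 = 3.
Row 1: 1 + 0 − 2 + 11 + 16 = 26, so its missing entry is 38 − 26 = 12.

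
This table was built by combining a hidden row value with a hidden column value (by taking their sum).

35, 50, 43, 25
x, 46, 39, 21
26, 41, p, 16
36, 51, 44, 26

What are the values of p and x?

The difference between any two rows is the same in every column — this is an addition table with the headers hidden.
Row 3 minus row 1 is 16 − 25 = -9, so its entry in column 3 is 43 + (-9) = 34.
Row 2 minus row 1 is 21 − 25 = -4, so its entry in column 1 is 35 + (-4) = 31.

p = 34, x = 31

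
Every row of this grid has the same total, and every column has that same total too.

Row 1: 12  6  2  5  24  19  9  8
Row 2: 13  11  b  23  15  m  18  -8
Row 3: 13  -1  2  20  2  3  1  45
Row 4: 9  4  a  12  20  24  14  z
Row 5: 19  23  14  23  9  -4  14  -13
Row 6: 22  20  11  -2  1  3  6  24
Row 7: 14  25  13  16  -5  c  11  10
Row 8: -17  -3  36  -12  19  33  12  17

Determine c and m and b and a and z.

Rows 1 and 3 both sum to 85, so that's the common total.
The known cells in row 7 total 84, leaving 85 − 84 = 1 for the blank.
The known cells in column 6 total 79, leaving 85 − 79 = 6 for the blank.
The known cells in row 2 total 78, leaving 85 − 78 = 7 for the blank.
The known cells in column 8 total 83, leaving 85 − 83 = 2 for the blank.
The known cells in row 4 total 85, leaving 85 − 85 = 0 for the blank.

c = 1, m = 6, b = 7, a = 0, z = 2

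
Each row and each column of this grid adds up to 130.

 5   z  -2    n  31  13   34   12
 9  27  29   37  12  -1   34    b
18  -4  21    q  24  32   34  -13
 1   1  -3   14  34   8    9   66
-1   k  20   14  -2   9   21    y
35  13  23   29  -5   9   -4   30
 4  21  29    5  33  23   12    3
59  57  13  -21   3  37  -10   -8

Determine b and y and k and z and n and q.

b = -17, y = 57, k = 12, z = 3, n = 34, q = 18

The known cells in row 3 total 112, leaving 130 − 112 = 18 for the blank.
The known cells in column 4 total 96, leaving 130 − 96 = 34 for the blank.
The known cells in row 1 total 127, leaving 130 − 127 = 3 for the blank.
The known cells in row 2 total 147, leaving 130 − 147 = -17 for the blank.
The known cells in column 2 total 118, leaving 130 − 118 = 12 for the blank.
The known cells in row 5 total 73, leaving 130 − 73 = 57 for the blank.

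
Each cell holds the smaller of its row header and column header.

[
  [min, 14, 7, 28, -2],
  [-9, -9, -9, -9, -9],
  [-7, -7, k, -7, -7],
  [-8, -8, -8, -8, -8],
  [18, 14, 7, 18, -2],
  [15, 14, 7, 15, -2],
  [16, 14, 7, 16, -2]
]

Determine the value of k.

min(-7, 7) = -7.

-7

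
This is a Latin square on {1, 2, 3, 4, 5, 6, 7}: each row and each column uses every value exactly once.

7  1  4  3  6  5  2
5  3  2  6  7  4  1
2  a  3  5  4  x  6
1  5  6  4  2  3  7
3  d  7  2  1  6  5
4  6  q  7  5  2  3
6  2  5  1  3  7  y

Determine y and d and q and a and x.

y = 4, d = 4, q = 1, a = 7, x = 1

At (row 7, col 7): row 7 already has {1, 2, 3, 5, 6, 7}, so the value is 4.
For row 3, column 6: column 6 already has {2, 3, 4, 5, 6, 7}; that leaves 1.
For row 3, column 2: row 3 already has {1, 2, 3, 4, 5, 6}; that leaves 7.
For row 5, column 2: row 5 already has {1, 2, 3, 5, 6, 7}; that leaves 4.
Cell (6,3): row 6 already has {2, 3, 4, 5, 6, 7} → 1.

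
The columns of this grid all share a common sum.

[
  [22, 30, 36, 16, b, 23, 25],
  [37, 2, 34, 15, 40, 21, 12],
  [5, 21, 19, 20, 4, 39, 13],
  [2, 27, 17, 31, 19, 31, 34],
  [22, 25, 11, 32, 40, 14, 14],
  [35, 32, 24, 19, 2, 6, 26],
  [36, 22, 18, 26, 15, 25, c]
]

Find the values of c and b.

The complete columns each total 159.
Column 7 is missing 159 − 124 = 35 (since 25 + 12 + 13 + 34 + 14 + 26 = 124).
Column 5 is missing 159 − 120 = 39 (since 40 + 4 + 19 + 40 + 2 + 15 = 120).

c = 35, b = 39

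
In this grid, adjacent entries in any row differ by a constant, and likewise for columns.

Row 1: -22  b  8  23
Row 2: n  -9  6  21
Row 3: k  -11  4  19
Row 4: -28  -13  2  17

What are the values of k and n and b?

Along each row the entries change by 15 per step; down each column they change by -2.
Row 3: from -11 at column 2, stepping by 15 to column 1 gives -26.
Row 2: from -9 at column 2, stepping by 15 to column 1 gives -24.
Row 1: from -22 at column 1, stepping by 15 to column 2 gives -7.

k = -26, n = -24, b = -7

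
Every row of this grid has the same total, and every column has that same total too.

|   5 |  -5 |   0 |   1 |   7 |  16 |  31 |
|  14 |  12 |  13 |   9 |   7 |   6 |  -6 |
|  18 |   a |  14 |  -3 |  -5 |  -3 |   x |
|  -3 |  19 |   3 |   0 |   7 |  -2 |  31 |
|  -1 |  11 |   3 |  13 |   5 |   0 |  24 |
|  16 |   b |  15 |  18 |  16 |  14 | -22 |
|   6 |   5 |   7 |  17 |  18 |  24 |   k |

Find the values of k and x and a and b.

Rows 1 and 2 both sum to 55, so that's the common total.
Row 7 has 6 + 5 + 7 + 17 + 18 + 24 = 77; the blank must be 55 − 77 = -22.
Row 6 has 16 + 15 + 18 + 16 + 14 − 22 = 57; the blank must be 55 − 57 = -2.
Column 7 has 31 − 6 + 31 + 24 − 22 − 22 = 36; the blank must be 55 − 36 = 19.
Row 3 has 18 + 14 − 3 − 5 − 3 + 19 = 40; the blank must be 55 − 40 = 15.

k = -22, x = 19, a = 15, b = -2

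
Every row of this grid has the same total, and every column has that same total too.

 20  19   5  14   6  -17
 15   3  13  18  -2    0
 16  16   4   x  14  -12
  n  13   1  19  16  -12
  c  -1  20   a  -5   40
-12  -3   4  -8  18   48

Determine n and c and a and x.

n = 10, c = -2, a = -5, x = 9

Rows 1 and 2 both sum to 47, so that's the common total.
Row 3: 16 + 16 + 4 + 14 − 12 = 38, so its missing entry is 47 − 38 = 9.
Column 4: 14 + 18 + 9 + 19 − 8 = 52, so its missing entry is 47 − 52 = -5.
Row 5: -1 + 20 − 5 − 5 + 40 = 49, so its missing entry is 47 − 49 = -2.
Row 4: 13 + 1 + 19 + 16 − 12 = 37, so its missing entry is 47 − 37 = 10.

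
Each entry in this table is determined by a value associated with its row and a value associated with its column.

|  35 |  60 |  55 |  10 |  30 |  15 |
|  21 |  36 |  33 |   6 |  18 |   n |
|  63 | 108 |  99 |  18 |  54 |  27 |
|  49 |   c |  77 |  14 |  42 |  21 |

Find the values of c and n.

c = 84, n = 9

Each row is a constant multiple of every other row — this is a multiplication table with the headers hidden.
Row 4 is 77/55 = 7/5 times row 1, so its entry in column 2 is 60 × 7/5 = 84.
Row 2 is 33/55 = 3/5 times row 1, so its entry in column 6 is 15 × 3/5 = 9.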